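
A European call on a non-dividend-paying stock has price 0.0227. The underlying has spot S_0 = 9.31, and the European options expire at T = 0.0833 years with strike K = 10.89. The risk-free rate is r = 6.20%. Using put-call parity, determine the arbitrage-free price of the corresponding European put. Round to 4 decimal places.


Answer: Put price = 1.5466

Derivation:
Put-call parity: C - P = S_0 * exp(-qT) - K * exp(-rT).
S_0 * exp(-qT) = 9.3100 * 1.00000000 = 9.31000000
K * exp(-rT) = 10.8900 * 0.99484871 = 10.83390249
P = C - S*exp(-qT) + K*exp(-rT)
P = 0.0227 - 9.31000000 + 10.83390249 = 1.5466


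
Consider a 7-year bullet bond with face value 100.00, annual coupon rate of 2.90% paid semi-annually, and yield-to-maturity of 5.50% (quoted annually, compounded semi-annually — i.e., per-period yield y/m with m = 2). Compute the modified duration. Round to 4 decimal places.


Coupon per period c = face * coupon_rate / m = 1.450000
Periods per year m = 2; per-period yield y/m = 0.027500
Number of cashflows N = 14
Cashflows (t years, CF_t, discount factor 1/(1+y/m)^(m*t), PV):
  t = 0.5000: CF_t = 1.450000, DF = 0.973236, PV = 1.411192
  t = 1.0000: CF_t = 1.450000, DF = 0.947188, PV = 1.373423
  t = 1.5000: CF_t = 1.450000, DF = 0.921838, PV = 1.336665
  t = 2.0000: CF_t = 1.450000, DF = 0.897166, PV = 1.300890
  t = 2.5000: CF_t = 1.450000, DF = 0.873154, PV = 1.266073
  t = 3.0000: CF_t = 1.450000, DF = 0.849785, PV = 1.232188
  t = 3.5000: CF_t = 1.450000, DF = 0.827041, PV = 1.199210
  t = 4.0000: CF_t = 1.450000, DF = 0.804906, PV = 1.167114
  t = 4.5000: CF_t = 1.450000, DF = 0.783364, PV = 1.135878
  t = 5.0000: CF_t = 1.450000, DF = 0.762398, PV = 1.105477
  t = 5.5000: CF_t = 1.450000, DF = 0.741993, PV = 1.075890
  t = 6.0000: CF_t = 1.450000, DF = 0.722134, PV = 1.047095
  t = 6.5000: CF_t = 1.450000, DF = 0.702807, PV = 1.019070
  t = 7.0000: CF_t = 101.450000, DF = 0.683997, PV = 69.391524
Price P = sum_t PV_t = 85.061689
First compute Macaulay numerator sum_t t * PV_t:
  t * PV_t at t = 0.5000: 0.705596
  t * PV_t at t = 1.0000: 1.373423
  t * PV_t at t = 1.5000: 2.004997
  t * PV_t at t = 2.0000: 2.601781
  t * PV_t at t = 2.5000: 3.165183
  t * PV_t at t = 3.0000: 3.696564
  t * PV_t at t = 3.5000: 4.197234
  t * PV_t at t = 4.0000: 4.668457
  t * PV_t at t = 4.5000: 5.111449
  t * PV_t at t = 5.0000: 5.527385
  t * PV_t at t = 5.5000: 5.917395
  t * PV_t at t = 6.0000: 6.282569
  t * PV_t at t = 6.5000: 6.623958
  t * PV_t at t = 7.0000: 485.740666
Macaulay duration D = 537.616658 / 85.061689 = 6.320315
Modified duration = D / (1 + y/m) = 6.320315 / (1 + 0.027500) = 6.151158

Answer: Modified duration = 6.1512


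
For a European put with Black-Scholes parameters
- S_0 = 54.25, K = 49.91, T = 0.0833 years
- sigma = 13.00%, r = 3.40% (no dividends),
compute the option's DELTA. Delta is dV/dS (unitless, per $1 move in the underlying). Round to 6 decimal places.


d1 = 2.3165535413; d2 = 2.2790332802
phi(d1) = 0.0272650753; exp(-qT) = 1.0000000000; exp(-rT) = 0.9971718069
N(-d1) = 0.0102640323
Delta = -exp(-qT) * N(-d1) = -1.0000000000 * 0.0102640323 = -0.010264

Answer: Delta = -0.010264


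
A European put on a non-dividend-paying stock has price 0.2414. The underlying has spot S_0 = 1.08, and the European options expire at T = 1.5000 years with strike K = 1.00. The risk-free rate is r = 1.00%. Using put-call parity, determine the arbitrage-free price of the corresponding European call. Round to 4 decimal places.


Answer: Call price = 0.3363

Derivation:
Put-call parity: C - P = S_0 * exp(-qT) - K * exp(-rT).
S_0 * exp(-qT) = 1.0800 * 1.00000000 = 1.08000000
K * exp(-rT) = 1.0000 * 0.98511194 = 0.98511194
C = P + S*exp(-qT) - K*exp(-rT)
C = 0.2414 + 1.08000000 - 0.98511194 = 0.3363


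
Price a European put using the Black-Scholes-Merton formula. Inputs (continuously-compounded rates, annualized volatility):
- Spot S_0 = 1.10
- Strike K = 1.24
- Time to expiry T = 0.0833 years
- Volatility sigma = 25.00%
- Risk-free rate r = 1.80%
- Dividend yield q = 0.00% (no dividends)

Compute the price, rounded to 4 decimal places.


Answer: Price = 0.1399

Derivation:
d1 = (ln(S/K) + (r - q + 0.5*sigma^2) * T) / (sigma * sqrt(T)) = -1.60348859
d2 = d1 - sigma * sqrt(T) = -1.67564294
exp(-rT) = 0.99850172; exp(-qT) = 1.00000000
P = K * exp(-rT) * N(-d2) - S_0 * exp(-qT) * N(-d1)
N(-d1) = 0.94558659; N(-d2) = 0.95309592
P = 1.2400 * 0.99850172 * 0.95309592 - 1.1000 * 1.00000000 * 0.94558659 = 0.1399


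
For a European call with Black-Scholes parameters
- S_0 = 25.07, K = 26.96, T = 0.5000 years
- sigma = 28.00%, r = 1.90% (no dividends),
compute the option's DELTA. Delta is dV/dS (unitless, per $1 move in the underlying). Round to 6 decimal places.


Answer: Delta = 0.412887

Derivation:
d1 = -0.2201242293; d2 = -0.4181141281
phi(d1) = 0.3893931134; exp(-qT) = 1.0000000000; exp(-rT) = 0.9905449824
N(d1) = 0.4128872026
Delta = exp(-qT) * N(d1) = 1.0000000000 * 0.4128872026 = 0.412887


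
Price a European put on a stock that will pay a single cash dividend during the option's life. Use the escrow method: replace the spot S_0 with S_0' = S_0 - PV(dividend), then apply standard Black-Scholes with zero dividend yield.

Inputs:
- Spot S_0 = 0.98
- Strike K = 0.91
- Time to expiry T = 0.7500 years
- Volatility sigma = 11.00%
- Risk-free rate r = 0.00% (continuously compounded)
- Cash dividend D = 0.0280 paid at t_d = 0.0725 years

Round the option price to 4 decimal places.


PV(D) = D * exp(-r * t_d) = 0.0280 * 1.00000000 = 0.02800000
S_0' = S_0 - PV(D) = 0.9800 - 0.02800000 = 0.95200000
d1 = (ln(S_0'/K) + (r + sigma^2/2)*T) / (sigma*sqrt(T)) = 0.52127313
d2 = d1 - sigma*sqrt(T) = 0.42601034
exp(-rT) = 1.00000000
N(-d1) = 0.30108826; N(-d2) = 0.33505016
P = K * exp(-rT) * N(-d2) - S_0' * N(-d1) = 0.9100 * 1.00000000 * 0.33505016 - 0.95200000 * 0.30108826 = 0.0183

Answer: Price = 0.0183


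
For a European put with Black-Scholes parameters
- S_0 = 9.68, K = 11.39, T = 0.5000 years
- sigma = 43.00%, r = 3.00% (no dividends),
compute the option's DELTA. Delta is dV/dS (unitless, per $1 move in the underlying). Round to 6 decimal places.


Answer: Delta = -0.630679

Derivation:
d1 = -0.3336520385; d2 = -0.6377079544
phi(d1) = 0.3773431193; exp(-qT) = 1.0000000000; exp(-rT) = 0.9851119396
N(-d1) = 0.6306789274
Delta = -exp(-qT) * N(-d1) = -1.0000000000 * 0.6306789274 = -0.630679


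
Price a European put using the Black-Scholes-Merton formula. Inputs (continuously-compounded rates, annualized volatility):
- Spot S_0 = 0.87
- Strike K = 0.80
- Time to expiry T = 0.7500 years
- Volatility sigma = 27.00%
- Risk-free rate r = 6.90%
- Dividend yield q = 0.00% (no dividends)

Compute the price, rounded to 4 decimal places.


d1 = (ln(S/K) + (r - q + 0.5*sigma^2) * T) / (sigma * sqrt(T)) = 0.69696435
d2 = d1 - sigma * sqrt(T) = 0.46313749
exp(-rT) = 0.94956623; exp(-qT) = 1.00000000
P = K * exp(-rT) * N(-d2) - S_0 * exp(-qT) * N(-d1)
N(-d1) = 0.24291255; N(-d2) = 0.32163291
P = 0.8000 * 0.94956623 * 0.32163291 - 0.8700 * 1.00000000 * 0.24291255 = 0.0330

Answer: Price = 0.0330


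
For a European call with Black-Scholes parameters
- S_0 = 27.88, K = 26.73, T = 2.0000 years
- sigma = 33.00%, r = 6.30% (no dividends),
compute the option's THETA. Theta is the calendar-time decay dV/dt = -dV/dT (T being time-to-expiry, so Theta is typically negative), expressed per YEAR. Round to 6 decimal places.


d1 = 0.5935905493; d2 = 0.1269000737
phi(d1) = 0.3345016712; exp(-qT) = 1.0000000000; exp(-rT) = 0.8816148468
Theta = -S*exp(-qT)*phi(d1)*sigma/(2*sqrt(T)) - r*K*exp(-rT)*N(d2) + q*S*exp(-qT)*N(d1)
N(d1) = 0.7236069982; N(d2) = 0.5504902558; sqrt(T) = 1.4142135624
Term 1 = -27.8800 * 1.0000000000 * 0.3345016712 * 0.3300 / (2 * 1.4142135624) = -1.0880779458
Term 2 = -0.0630 * 26.7300 * 0.8816148468 * 0.5504902558 = -0.8172746710
Term 3 = 0 (no dividend yield, q = 0)
Theta = -1.0880779458 + (-0.8172746710) + (0.0000000000) = -1.905353

Answer: Theta = -1.905353


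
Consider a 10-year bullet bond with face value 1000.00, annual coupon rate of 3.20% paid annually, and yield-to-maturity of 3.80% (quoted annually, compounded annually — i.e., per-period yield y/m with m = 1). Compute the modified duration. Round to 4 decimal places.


Answer: Modified duration = 8.3571

Derivation:
Coupon per period c = face * coupon_rate / m = 32.000000
Periods per year m = 1; per-period yield y/m = 0.038000
Number of cashflows N = 10
Cashflows (t years, CF_t, discount factor 1/(1+y/m)^(m*t), PV):
  t = 1.0000: CF_t = 32.000000, DF = 0.963391, PV = 30.828516
  t = 2.0000: CF_t = 32.000000, DF = 0.928122, PV = 29.699919
  t = 3.0000: CF_t = 32.000000, DF = 0.894145, PV = 28.612639
  t = 4.0000: CF_t = 32.000000, DF = 0.861411, PV = 27.565163
  t = 5.0000: CF_t = 32.000000, DF = 0.829876, PV = 26.556034
  t = 6.0000: CF_t = 32.000000, DF = 0.799495, PV = 25.583847
  t = 7.0000: CF_t = 32.000000, DF = 0.770227, PV = 24.647252
  t = 8.0000: CF_t = 32.000000, DF = 0.742030, PV = 23.744944
  t = 9.0000: CF_t = 32.000000, DF = 0.714865, PV = 22.875669
  t = 10.0000: CF_t = 1032.000000, DF = 0.688694, PV = 710.732479
Price P = sum_t PV_t = 950.846462
First compute Macaulay numerator sum_t t * PV_t:
  t * PV_t at t = 1.0000: 30.828516
  t * PV_t at t = 2.0000: 59.399839
  t * PV_t at t = 3.0000: 85.837917
  t * PV_t at t = 4.0000: 110.260652
  t * PV_t at t = 5.0000: 132.780168
  t * PV_t at t = 6.0000: 153.503085
  t * PV_t at t = 7.0000: 172.530763
  t * PV_t at t = 8.0000: 189.959552
  t * PV_t at t = 9.0000: 205.881018
  t * PV_t at t = 10.0000: 7107.324789
Macaulay duration D = 8248.306300 / 950.846462 = 8.674698
Modified duration = D / (1 + y/m) = 8.674698 / (1 + 0.038000) = 8.357128


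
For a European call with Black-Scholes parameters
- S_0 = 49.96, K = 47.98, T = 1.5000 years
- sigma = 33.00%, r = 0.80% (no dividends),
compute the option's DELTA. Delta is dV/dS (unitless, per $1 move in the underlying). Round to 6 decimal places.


d1 = 0.3318277433; d2 = -0.0723380642
phi(d1) = 0.3775722421; exp(-qT) = 1.0000000000; exp(-rT) = 0.9880717129
N(d1) = 0.6299903330
Delta = exp(-qT) * N(d1) = 1.0000000000 * 0.6299903330 = 0.629990

Answer: Delta = 0.629990


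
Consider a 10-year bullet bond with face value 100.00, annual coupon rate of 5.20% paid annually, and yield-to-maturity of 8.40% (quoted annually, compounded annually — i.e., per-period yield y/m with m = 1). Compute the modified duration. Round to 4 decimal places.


Answer: Modified duration = 7.1584

Derivation:
Coupon per period c = face * coupon_rate / m = 5.200000
Periods per year m = 1; per-period yield y/m = 0.084000
Number of cashflows N = 10
Cashflows (t years, CF_t, discount factor 1/(1+y/m)^(m*t), PV):
  t = 1.0000: CF_t = 5.200000, DF = 0.922509, PV = 4.797048
  t = 2.0000: CF_t = 5.200000, DF = 0.851023, PV = 4.425321
  t = 3.0000: CF_t = 5.200000, DF = 0.785077, PV = 4.082399
  t = 4.0000: CF_t = 5.200000, DF = 0.724241, PV = 3.766051
  t = 5.0000: CF_t = 5.200000, DF = 0.668119, PV = 3.474217
  t = 6.0000: CF_t = 5.200000, DF = 0.616346, PV = 3.204997
  t = 7.0000: CF_t = 5.200000, DF = 0.568585, PV = 2.956639
  t = 8.0000: CF_t = 5.200000, DF = 0.524524, PV = 2.727527
  t = 9.0000: CF_t = 5.200000, DF = 0.483879, PV = 2.516169
  t = 10.0000: CF_t = 105.200000, DF = 0.446383, PV = 46.959441
Price P = sum_t PV_t = 78.909810
First compute Macaulay numerator sum_t t * PV_t:
  t * PV_t at t = 1.0000: 4.797048
  t * PV_t at t = 2.0000: 8.850642
  t * PV_t at t = 3.0000: 12.247198
  t * PV_t at t = 4.0000: 15.064205
  t * PV_t at t = 5.0000: 17.371085
  t * PV_t at t = 6.0000: 19.229983
  t * PV_t at t = 7.0000: 20.696476
  t * PV_t at t = 8.0000: 21.820217
  t * PV_t at t = 9.0000: 22.645521
  t * PV_t at t = 10.0000: 469.594409
Macaulay duration D = 612.316784 / 78.909810 = 7.759704
Modified duration = D / (1 + y/m) = 7.759704 / (1 + 0.084000) = 7.158399


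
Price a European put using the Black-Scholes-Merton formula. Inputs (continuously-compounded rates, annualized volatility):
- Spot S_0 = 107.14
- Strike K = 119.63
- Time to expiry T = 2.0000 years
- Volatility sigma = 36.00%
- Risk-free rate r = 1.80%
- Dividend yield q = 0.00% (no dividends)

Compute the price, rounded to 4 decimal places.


Answer: Price = 26.7203

Derivation:
d1 = (ln(S/K) + (r - q + 0.5*sigma^2) * T) / (sigma * sqrt(T)) = 0.10868377
d2 = d1 - sigma * sqrt(T) = -0.40043311
exp(-rT) = 0.96464029; exp(-qT) = 1.00000000
P = K * exp(-rT) * N(-d2) - S_0 * exp(-qT) * N(-d1)
N(-d1) = 0.45672666; N(-d2) = 0.65558123
P = 119.6300 * 0.96464029 * 0.65558123 - 107.1400 * 1.00000000 * 0.45672666 = 26.7203


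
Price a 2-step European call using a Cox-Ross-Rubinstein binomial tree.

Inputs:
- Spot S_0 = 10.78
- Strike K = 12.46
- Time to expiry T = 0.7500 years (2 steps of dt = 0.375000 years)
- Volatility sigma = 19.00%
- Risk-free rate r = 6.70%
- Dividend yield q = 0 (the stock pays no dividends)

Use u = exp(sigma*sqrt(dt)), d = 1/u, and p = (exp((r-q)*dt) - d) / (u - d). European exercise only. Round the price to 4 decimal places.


dt = T/N = 0.375000
u = exp(sigma*sqrt(dt)) = 1.123390; d = 1/u = 0.890163
p = (exp((r-q)*dt) - d) / (u - d) = 0.580038
Discount per step: exp(-r*dt) = 0.975188
Stock lattice S(k, i) with i counting down-moves:
  k=0: S(0,0) = 10.7800
  k=1: S(1,0) = 12.1101; S(1,1) = 9.5960
  k=2: S(2,0) = 13.6044; S(2,1) = 10.7800; S(2,2) = 8.5420
Terminal payoffs V(N, i) = max(S_T - K, 0):
  V(2,0) = 1.144411; V(2,1) = 0.000000; V(2,2) = 0.000000
Backward induction: V(k, i) = exp(-r*dt) * [p * V(k+1, i) + (1-p) * V(k+1, i+1)].
  V(1,0) = exp(-r*dt) * [p*1.144411 + (1-p)*0.000000] = 0.647331
  V(1,1) = exp(-r*dt) * [p*0.000000 + (1-p)*0.000000] = 0.000000
  V(0,0) = exp(-r*dt) * [p*0.647331 + (1-p)*0.000000] = 0.366160

Answer: Price = V(0,0) = 0.3662


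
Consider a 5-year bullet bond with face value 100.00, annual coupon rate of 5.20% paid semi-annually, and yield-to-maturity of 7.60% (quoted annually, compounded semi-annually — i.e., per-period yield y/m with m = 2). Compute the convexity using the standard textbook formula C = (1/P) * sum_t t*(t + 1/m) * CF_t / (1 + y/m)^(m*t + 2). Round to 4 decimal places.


Coupon per period c = face * coupon_rate / m = 2.600000
Periods per year m = 2; per-period yield y/m = 0.038000
Number of cashflows N = 10
Cashflows (t years, CF_t, discount factor 1/(1+y/m)^(m*t), PV):
  t = 0.5000: CF_t = 2.600000, DF = 0.963391, PV = 2.504817
  t = 1.0000: CF_t = 2.600000, DF = 0.928122, PV = 2.413118
  t = 1.5000: CF_t = 2.600000, DF = 0.894145, PV = 2.324777
  t = 2.0000: CF_t = 2.600000, DF = 0.861411, PV = 2.239669
  t = 2.5000: CF_t = 2.600000, DF = 0.829876, PV = 2.157678
  t = 3.0000: CF_t = 2.600000, DF = 0.799495, PV = 2.078688
  t = 3.5000: CF_t = 2.600000, DF = 0.770227, PV = 2.002589
  t = 4.0000: CF_t = 2.600000, DF = 0.742030, PV = 1.929277
  t = 4.5000: CF_t = 2.600000, DF = 0.714865, PV = 1.858648
  t = 5.0000: CF_t = 102.600000, DF = 0.688694, PV = 70.660031
Price P = sum_t PV_t = 90.169292
Convexity numerator sum_t t*(t + 1/m) * CF_t / (1+y/m)^(m*t + 2):
  t = 0.5000: term = 1.162388
  t = 1.0000: term = 3.359504
  t = 1.5000: term = 6.473033
  t = 2.0000: term = 10.393438
  t = 2.5000: term = 15.019419
  t = 3.0000: term = 20.257405
  t = 3.5000: term = 26.021073
  t = 4.0000: term = 32.230891
  t = 4.5000: term = 38.813694
  t = 5.0000: term = 1803.482001
Convexity = (1/P) * sum = 1957.212848 / 90.169292 = 21.705980

Answer: Convexity = 21.7060


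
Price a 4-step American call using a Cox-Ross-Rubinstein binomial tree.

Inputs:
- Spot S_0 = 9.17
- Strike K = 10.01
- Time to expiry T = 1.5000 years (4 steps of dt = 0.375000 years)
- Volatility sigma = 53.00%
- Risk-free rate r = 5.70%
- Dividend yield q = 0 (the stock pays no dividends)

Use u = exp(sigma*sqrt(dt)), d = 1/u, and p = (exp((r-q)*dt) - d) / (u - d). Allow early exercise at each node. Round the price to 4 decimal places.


dt = T/N = 0.375000
u = exp(sigma*sqrt(dt)) = 1.383418; d = 1/u = 0.722847
p = (exp((r-q)*dt) - d) / (u - d) = 0.452272
Discount per step: exp(-r*dt) = 0.978852
Stock lattice S(k, i) with i counting down-moves:
  k=0: S(0,0) = 9.1700
  k=1: S(1,0) = 12.6859; S(1,1) = 6.6285
  k=2: S(2,0) = 17.5500; S(2,1) = 9.1700; S(2,2) = 4.7914
  k=3: S(3,0) = 24.2789; S(3,1) = 12.6859; S(3,2) = 6.6285; S(3,3) = 3.4634
  k=4: S(4,0) = 33.5879; S(4,1) = 17.5500; S(4,2) = 9.1700; S(4,3) = 4.7914; S(4,4) = 2.5035
Terminal payoffs V(N, i) = max(S_T - K, 0):
  V(4,0) = 23.577932; V(4,1) = 7.539967; V(4,2) = 0.000000; V(4,3) = 0.000000; V(4,4) = 0.000000
Backward induction: V(k, i) = exp(-r*dt) * [p * V(k+1, i) + (1-p) * V(k+1, i+1)]; then take max(V_cont, immediate exercise) for American.
  V(3,0) = exp(-r*dt) * [p*23.577932 + (1-p)*7.539967] = 14.480637; exercise = 14.268944; V(3,0) = max -> 14.480637
  V(3,1) = exp(-r*dt) * [p*7.539967 + (1-p)*0.000000] = 3.337999; exercise = 2.675945; V(3,1) = max -> 3.337999
  V(3,2) = exp(-r*dt) * [p*0.000000 + (1-p)*0.000000] = 0.000000; exercise = 0.000000; V(3,2) = max -> 0.000000
  V(3,3) = exp(-r*dt) * [p*0.000000 + (1-p)*0.000000] = 0.000000; exercise = 0.000000; V(3,3) = max -> 0.000000
  V(2,0) = exp(-r*dt) * [p*14.480637 + (1-p)*3.337999] = 8.200335; exercise = 7.539967; V(2,0) = max -> 8.200335
  V(2,1) = exp(-r*dt) * [p*3.337999 + (1-p)*0.000000] = 1.477757; exercise = 0.000000; V(2,1) = max -> 1.477757
  V(2,2) = exp(-r*dt) * [p*0.000000 + (1-p)*0.000000] = 0.000000; exercise = 0.000000; V(2,2) = max -> 0.000000
  V(1,0) = exp(-r*dt) * [p*8.200335 + (1-p)*1.477757] = 4.422640; exercise = 2.675945; V(1,0) = max -> 4.422640
  V(1,1) = exp(-r*dt) * [p*1.477757 + (1-p)*0.000000] = 0.654214; exercise = 0.000000; V(1,1) = max -> 0.654214
  V(0,0) = exp(-r*dt) * [p*4.422640 + (1-p)*0.654214] = 2.308689; exercise = 0.000000; V(0,0) = max -> 2.308689

Answer: Price = V(0,0) = 2.3087


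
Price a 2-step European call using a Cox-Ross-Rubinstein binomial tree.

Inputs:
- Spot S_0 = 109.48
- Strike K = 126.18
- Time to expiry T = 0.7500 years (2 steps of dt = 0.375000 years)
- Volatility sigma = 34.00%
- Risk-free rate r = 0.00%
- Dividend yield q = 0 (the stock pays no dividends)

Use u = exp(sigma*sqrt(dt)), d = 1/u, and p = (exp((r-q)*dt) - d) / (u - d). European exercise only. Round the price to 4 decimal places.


dt = T/N = 0.375000
u = exp(sigma*sqrt(dt)) = 1.231468; d = 1/u = 0.812039
p = (exp((r-q)*dt) - d) / (u - d) = 0.448136
Discount per step: exp(-r*dt) = 1.000000
Stock lattice S(k, i) with i counting down-moves:
  k=0: S(0,0) = 109.4800
  k=1: S(1,0) = 134.8211; S(1,1) = 88.9021
  k=2: S(2,0) = 166.0278; S(2,1) = 109.4800; S(2,2) = 72.1920
Terminal payoffs V(N, i) = max(S_T - K, 0):
  V(2,0) = 39.847783; V(2,1) = 0.000000; V(2,2) = 0.000000
Backward induction: V(k, i) = exp(-r*dt) * [p * V(k+1, i) + (1-p) * V(k+1, i+1)].
  V(1,0) = exp(-r*dt) * [p*39.847783 + (1-p)*0.000000] = 17.857209
  V(1,1) = exp(-r*dt) * [p*0.000000 + (1-p)*0.000000] = 0.000000
  V(0,0) = exp(-r*dt) * [p*17.857209 + (1-p)*0.000000] = 8.002450

Answer: Price = V(0,0) = 8.0025


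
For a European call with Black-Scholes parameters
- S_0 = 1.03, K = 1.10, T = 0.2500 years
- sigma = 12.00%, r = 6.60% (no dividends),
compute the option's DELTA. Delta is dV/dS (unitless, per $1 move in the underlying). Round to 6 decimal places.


d1 = -0.7908562927; d2 = -0.8508562927
phi(d1) = 0.2918062072; exp(-qT) = 1.0000000000; exp(-rT) = 0.9836353794
N(d1) = 0.2145139280
Delta = exp(-qT) * N(d1) = 1.0000000000 * 0.2145139280 = 0.214514

Answer: Delta = 0.214514


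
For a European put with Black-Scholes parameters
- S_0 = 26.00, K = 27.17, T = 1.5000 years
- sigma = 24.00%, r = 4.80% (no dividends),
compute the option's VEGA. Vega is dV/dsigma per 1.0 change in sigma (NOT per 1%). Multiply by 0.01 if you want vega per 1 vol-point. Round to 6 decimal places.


d1 = 0.2421698737; d2 = -0.0517688955
phi(d1) = 0.3874138967; exp(-qT) = 1.0000000000; exp(-rT) = 0.9305308958
Vega = S * exp(-qT) * phi(d1) * sqrt(T) = 26.0000 * 1.0000000000 * 0.3874138967 * 1.2247448714 = 12.336563

Answer: Vega = 12.336563


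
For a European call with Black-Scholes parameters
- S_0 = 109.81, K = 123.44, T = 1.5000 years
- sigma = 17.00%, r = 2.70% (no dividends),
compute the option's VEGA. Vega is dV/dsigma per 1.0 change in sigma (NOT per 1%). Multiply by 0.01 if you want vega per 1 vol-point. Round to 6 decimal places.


d1 = -0.2633374784; d2 = -0.4715441066
phi(d1) = 0.3853466936; exp(-qT) = 1.0000000000; exp(-rT) = 0.9603091645
Vega = S * exp(-qT) * phi(d1) * sqrt(T) = 109.8100 * 1.0000000000 * 0.3853466936 * 1.2247448714 = 51.824982

Answer: Vega = 51.824982


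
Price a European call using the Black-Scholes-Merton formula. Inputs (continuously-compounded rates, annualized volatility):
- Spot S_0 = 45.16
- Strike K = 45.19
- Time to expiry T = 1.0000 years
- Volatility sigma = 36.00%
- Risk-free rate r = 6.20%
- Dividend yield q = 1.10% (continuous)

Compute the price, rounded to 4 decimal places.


Answer: Price = 7.3802

Derivation:
d1 = (ln(S/K) + (r - q + 0.5*sigma^2) * T) / (sigma * sqrt(T)) = 0.31982199
d2 = d1 - sigma * sqrt(T) = -0.04017801
exp(-rT) = 0.93988289; exp(-qT) = 0.98906028
C = S_0 * exp(-qT) * N(d1) - K * exp(-rT) * N(d2)
N(d1) = 0.62544836; N(d2) = 0.48397560
C = 45.1600 * 0.98906028 * 0.62544836 - 45.1900 * 0.93988289 * 0.48397560 = 7.3802


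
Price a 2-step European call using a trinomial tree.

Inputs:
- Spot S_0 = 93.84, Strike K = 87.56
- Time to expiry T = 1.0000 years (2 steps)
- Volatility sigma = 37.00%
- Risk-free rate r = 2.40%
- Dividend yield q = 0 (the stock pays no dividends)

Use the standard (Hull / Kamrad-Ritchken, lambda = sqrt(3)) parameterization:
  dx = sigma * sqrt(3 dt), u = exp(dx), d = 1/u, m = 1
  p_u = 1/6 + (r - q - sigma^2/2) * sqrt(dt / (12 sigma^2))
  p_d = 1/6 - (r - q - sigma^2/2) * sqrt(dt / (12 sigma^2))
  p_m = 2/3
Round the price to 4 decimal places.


Answer: Price = V(0,0) = 17.0285

Derivation:
dt = T/N = 0.500000; dx = sigma*sqrt(3*dt) = 0.453156
u = exp(dx) = 1.573269; d = 1/u = 0.635619
p_u = 0.142144, p_m = 0.666667, p_d = 0.191189
Discount per step: exp(-r*dt) = 0.988072
Stock lattice S(k, j) with j the centered position index:
  k=0: S(0,+0) = 93.8400
  k=1: S(1,-1) = 59.6465; S(1,+0) = 93.8400; S(1,+1) = 147.6356
  k=2: S(2,-2) = 37.9125; S(2,-1) = 59.6465; S(2,+0) = 93.8400; S(2,+1) = 147.6356; S(2,+2) = 232.2704
Terminal payoffs V(N, j) = max(S_T - K, 0):
  V(2,-2) = 0.000000; V(2,-1) = 0.000000; V(2,+0) = 6.280000; V(2,+1) = 60.075560; V(2,+2) = 144.710446
Backward induction: V(k, j) = exp(-r*dt) * [p_u * V(k+1, j+1) + p_m * V(k+1, j) + p_d * V(k+1, j-1)]
  V(1,-1) = exp(-r*dt) * [p_u*6.280000 + p_m*0.000000 + p_d*0.000000] = 0.882018
  V(1,+0) = exp(-r*dt) * [p_u*60.075560 + p_m*6.280000 + p_d*0.000000] = 12.574258
  V(1,+1) = exp(-r*dt) * [p_u*144.710446 + p_m*60.075560 + p_d*6.280000] = 61.083374
  V(0,+0) = exp(-r*dt) * [p_u*61.083374 + p_m*12.574258 + p_d*0.882018] = 17.028544


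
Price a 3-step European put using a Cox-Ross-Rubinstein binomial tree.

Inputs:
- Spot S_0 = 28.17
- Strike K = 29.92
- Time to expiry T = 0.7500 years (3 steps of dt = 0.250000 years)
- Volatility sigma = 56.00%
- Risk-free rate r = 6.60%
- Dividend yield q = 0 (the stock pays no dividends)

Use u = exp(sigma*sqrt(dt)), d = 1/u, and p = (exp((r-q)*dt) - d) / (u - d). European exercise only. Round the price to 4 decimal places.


Answer: Price = V(0,0) = 5.9706

Derivation:
dt = T/N = 0.250000
u = exp(sigma*sqrt(dt)) = 1.323130; d = 1/u = 0.755784
p = (exp((r-q)*dt) - d) / (u - d) = 0.459778
Discount per step: exp(-r*dt) = 0.983635
Stock lattice S(k, i) with i counting down-moves:
  k=0: S(0,0) = 28.1700
  k=1: S(1,0) = 37.2726; S(1,1) = 21.2904
  k=2: S(2,0) = 49.3164; S(2,1) = 28.1700; S(2,2) = 16.0910
  k=3: S(3,0) = 65.2521; S(3,1) = 37.2726; S(3,2) = 21.2904; S(3,3) = 12.1613
Terminal payoffs V(N, i) = max(K - S_T, 0):
  V(3,0) = 0.000000; V(3,1) = 0.000000; V(3,2) = 8.629572; V(3,3) = 17.758715
Backward induction: V(k, i) = exp(-r*dt) * [p * V(k+1, i) + (1-p) * V(k+1, i+1)].
  V(2,0) = exp(-r*dt) * [p*0.000000 + (1-p)*0.000000] = 0.000000
  V(2,1) = exp(-r*dt) * [p*0.000000 + (1-p)*8.629572] = 4.585596
  V(2,2) = exp(-r*dt) * [p*8.629572 + (1-p)*17.758715] = 13.339411
  V(1,0) = exp(-r*dt) * [p*0.000000 + (1-p)*4.585596] = 2.436702
  V(1,1) = exp(-r*dt) * [p*4.585596 + (1-p)*13.339411] = 9.162171
  V(0,0) = exp(-r*dt) * [p*2.436702 + (1-p)*9.162171] = 5.970617


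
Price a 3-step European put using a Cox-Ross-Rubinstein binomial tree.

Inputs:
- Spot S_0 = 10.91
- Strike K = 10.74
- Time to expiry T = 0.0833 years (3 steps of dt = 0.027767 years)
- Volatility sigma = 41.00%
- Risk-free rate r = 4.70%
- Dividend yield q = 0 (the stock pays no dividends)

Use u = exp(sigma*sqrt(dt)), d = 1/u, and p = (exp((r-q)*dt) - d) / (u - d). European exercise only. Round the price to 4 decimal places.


Answer: Price = V(0,0) = 0.4498

Derivation:
dt = T/N = 0.027767
u = exp(sigma*sqrt(dt)) = 1.070708; d = 1/u = 0.933962
p = (exp((r-q)*dt) - d) / (u - d) = 0.492476
Discount per step: exp(-r*dt) = 0.998696
Stock lattice S(k, i) with i counting down-moves:
  k=0: S(0,0) = 10.9100
  k=1: S(1,0) = 11.6814; S(1,1) = 10.1895
  k=2: S(2,0) = 12.5074; S(2,1) = 10.9100; S(2,2) = 9.5166
  k=3: S(3,0) = 13.3917; S(3,1) = 11.6814; S(3,2) = 10.1895; S(3,3) = 8.8882
Terminal payoffs V(N, i) = max(K - S_T, 0):
  V(3,0) = 0.000000; V(3,1) = 0.000000; V(3,2) = 0.550476; V(3,3) = 1.851833
Backward induction: V(k, i) = exp(-r*dt) * [p * V(k+1, i) + (1-p) * V(k+1, i+1)].
  V(2,0) = exp(-r*dt) * [p*0.000000 + (1-p)*0.000000] = 0.000000
  V(2,1) = exp(-r*dt) * [p*0.000000 + (1-p)*0.550476] = 0.279015
  V(2,2) = exp(-r*dt) * [p*0.550476 + (1-p)*1.851833] = 1.209366
  V(1,0) = exp(-r*dt) * [p*0.000000 + (1-p)*0.279015] = 0.141422
  V(1,1) = exp(-r*dt) * [p*0.279015 + (1-p)*1.209366] = 0.750211
  V(0,0) = exp(-r*dt) * [p*0.141422 + (1-p)*0.750211] = 0.449809


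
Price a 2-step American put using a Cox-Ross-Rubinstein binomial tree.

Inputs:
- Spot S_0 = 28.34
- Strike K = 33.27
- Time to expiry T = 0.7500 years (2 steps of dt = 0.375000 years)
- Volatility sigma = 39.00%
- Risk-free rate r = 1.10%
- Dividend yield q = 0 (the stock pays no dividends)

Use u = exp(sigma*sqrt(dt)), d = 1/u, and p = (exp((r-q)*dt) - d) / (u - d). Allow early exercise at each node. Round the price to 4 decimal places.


dt = T/N = 0.375000
u = exp(sigma*sqrt(dt)) = 1.269757; d = 1/u = 0.787552
p = (exp((r-q)*dt) - d) / (u - d) = 0.449148
Discount per step: exp(-r*dt) = 0.995883
Stock lattice S(k, i) with i counting down-moves:
  k=0: S(0,0) = 28.3400
  k=1: S(1,0) = 35.9849; S(1,1) = 22.3192
  k=2: S(2,0) = 45.6921; S(2,1) = 28.3400; S(2,2) = 17.5776
Terminal payoffs V(N, i) = max(K - S_T, 0):
  V(2,0) = 0.000000; V(2,1) = 4.930000; V(2,2) = 15.692429
Backward induction: V(k, i) = exp(-r*dt) * [p * V(k+1, i) + (1-p) * V(k+1, i+1)]; then take max(V_cont, immediate exercise) for American.
  V(1,0) = exp(-r*dt) * [p*0.000000 + (1-p)*4.930000] = 2.704521; exercise = 0.000000; V(1,0) = max -> 2.704521
  V(1,1) = exp(-r*dt) * [p*4.930000 + (1-p)*15.692429] = 10.813806; exercise = 10.950762; V(1,1) = max -> 10.950762
  V(0,0) = exp(-r*dt) * [p*2.704521 + (1-p)*10.950762] = 7.217147; exercise = 4.930000; V(0,0) = max -> 7.217147

Answer: Price = V(0,0) = 7.2171


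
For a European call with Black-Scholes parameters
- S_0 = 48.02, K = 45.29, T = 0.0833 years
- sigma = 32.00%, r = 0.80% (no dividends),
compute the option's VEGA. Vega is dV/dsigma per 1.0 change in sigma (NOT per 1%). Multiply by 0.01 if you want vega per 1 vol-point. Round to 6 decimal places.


d1 = 0.6871412486; d2 = 0.5947836825
phi(d1) = 0.3150512103; exp(-qT) = 1.0000000000; exp(-rT) = 0.9993338220
Vega = S * exp(-qT) * phi(d1) * sqrt(T) = 48.0200 * 1.0000000000 * 0.3150512103 * 0.2886173938 = 4.366423

Answer: Vega = 4.366423


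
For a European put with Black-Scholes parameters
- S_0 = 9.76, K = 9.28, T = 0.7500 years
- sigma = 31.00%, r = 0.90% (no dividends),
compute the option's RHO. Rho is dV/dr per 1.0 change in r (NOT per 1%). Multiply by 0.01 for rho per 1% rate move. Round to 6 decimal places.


d1 = 0.3472234939; d2 = 0.0787556188
phi(d1) = 0.3756037264; exp(-qT) = 1.0000000000; exp(-rT) = 0.9932727301
N(-d2) = 0.4686135027
Rho = -K*T*exp(-rT)*N(-d2) = -9.2800 * 0.7500 * 0.9932727301 * 0.4686135027 = -3.239609

Answer: Rho = -3.239609


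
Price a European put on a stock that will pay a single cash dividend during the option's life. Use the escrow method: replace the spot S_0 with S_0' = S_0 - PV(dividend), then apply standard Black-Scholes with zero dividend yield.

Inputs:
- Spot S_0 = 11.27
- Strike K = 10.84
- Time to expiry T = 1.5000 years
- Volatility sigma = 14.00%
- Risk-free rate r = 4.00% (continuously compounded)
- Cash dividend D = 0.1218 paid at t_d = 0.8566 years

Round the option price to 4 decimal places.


PV(D) = D * exp(-r * t_d) = 0.1218 * 0.96631636 = 0.11769733
S_0' = S_0 - PV(D) = 11.2700 - 0.11769733 = 11.15230267
d1 = (ln(S_0'/K) + (r + sigma^2/2)*T) / (sigma*sqrt(T)) = 0.60130889
d2 = d1 - sigma*sqrt(T) = 0.42984461
exp(-rT) = 0.94176453
N(-d1) = 0.27381713; N(-d2) = 0.33365434
P = K * exp(-rT) * N(-d2) - S_0' * N(-d1) = 10.8400 * 0.94176453 * 0.33365434 - 11.15230267 * 0.27381713 = 0.3525

Answer: Price = 0.3525


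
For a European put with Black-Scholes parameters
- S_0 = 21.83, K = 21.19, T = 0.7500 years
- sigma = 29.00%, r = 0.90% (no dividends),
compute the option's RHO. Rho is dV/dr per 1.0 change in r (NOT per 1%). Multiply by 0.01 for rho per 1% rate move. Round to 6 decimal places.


d1 = 0.2709297695; d2 = 0.0197824024
phi(d1) = 0.3845659423; exp(-qT) = 1.0000000000; exp(-rT) = 0.9932727301
N(-d2) = 0.4921084780
Rho = -K*T*exp(-rT)*N(-d2) = -21.1900 * 0.7500 * 0.9932727301 * 0.4921084780 = -7.768221

Answer: Rho = -7.768221


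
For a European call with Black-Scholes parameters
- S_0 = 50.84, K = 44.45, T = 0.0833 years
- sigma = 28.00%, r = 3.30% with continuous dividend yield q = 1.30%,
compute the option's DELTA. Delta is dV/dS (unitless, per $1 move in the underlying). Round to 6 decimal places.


d1 = 1.7231146958; d2 = 1.6423018256
phi(d1) = 0.0904009357; exp(-qT) = 0.9989176861; exp(-rT) = 0.9972548748
N(d1) = 0.9575661071
Delta = exp(-qT) * N(d1) = 0.9989176861 * 0.9575661071 = 0.956530

Answer: Delta = 0.956530


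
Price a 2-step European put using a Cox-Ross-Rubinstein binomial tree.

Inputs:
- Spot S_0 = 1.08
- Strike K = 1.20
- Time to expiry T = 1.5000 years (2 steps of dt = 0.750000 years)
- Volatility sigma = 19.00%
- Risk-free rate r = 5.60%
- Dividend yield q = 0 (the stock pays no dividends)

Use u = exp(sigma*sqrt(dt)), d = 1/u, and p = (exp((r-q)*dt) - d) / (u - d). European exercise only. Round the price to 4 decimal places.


dt = T/N = 0.750000
u = exp(sigma*sqrt(dt)) = 1.178856; d = 1/u = 0.848280
p = (exp((r-q)*dt) - d) / (u - d) = 0.588713
Discount per step: exp(-r*dt) = 0.958870
Stock lattice S(k, i) with i counting down-moves:
  k=0: S(0,0) = 1.0800
  k=1: S(1,0) = 1.2732; S(1,1) = 0.9161
  k=2: S(2,0) = 1.5009; S(2,1) = 1.0800; S(2,2) = 0.7771
Terminal payoffs V(N, i) = max(K - S_T, 0):
  V(2,0) = 0.000000; V(2,1) = 0.120000; V(2,2) = 0.422855
Backward induction: V(k, i) = exp(-r*dt) * [p * V(k+1, i) + (1-p) * V(k+1, i+1)].
  V(1,0) = exp(-r*dt) * [p*0.000000 + (1-p)*0.120000] = 0.047324
  V(1,1) = exp(-r*dt) * [p*0.120000 + (1-p)*0.422855] = 0.234502
  V(0,0) = exp(-r*dt) * [p*0.047324 + (1-p)*0.234502] = 0.119195

Answer: Price = V(0,0) = 0.1192


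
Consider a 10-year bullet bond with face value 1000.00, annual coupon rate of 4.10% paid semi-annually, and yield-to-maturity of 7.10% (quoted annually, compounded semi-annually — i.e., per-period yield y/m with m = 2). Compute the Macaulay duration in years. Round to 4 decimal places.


Answer: Macaulay duration = 8.0394 years

Derivation:
Coupon per period c = face * coupon_rate / m = 20.500000
Periods per year m = 2; per-period yield y/m = 0.035500
Number of cashflows N = 20
Cashflows (t years, CF_t, discount factor 1/(1+y/m)^(m*t), PV):
  t = 0.5000: CF_t = 20.500000, DF = 0.965717, PV = 19.797199
  t = 1.0000: CF_t = 20.500000, DF = 0.932609, PV = 19.118493
  t = 1.5000: CF_t = 20.500000, DF = 0.900637, PV = 18.463054
  t = 2.0000: CF_t = 20.500000, DF = 0.869760, PV = 17.830086
  t = 2.5000: CF_t = 20.500000, DF = 0.839942, PV = 17.218818
  t = 3.0000: CF_t = 20.500000, DF = 0.811147, PV = 16.628506
  t = 3.5000: CF_t = 20.500000, DF = 0.783338, PV = 16.058432
  t = 4.0000: CF_t = 20.500000, DF = 0.756483, PV = 15.507902
  t = 4.5000: CF_t = 20.500000, DF = 0.730549, PV = 14.976245
  t = 5.0000: CF_t = 20.500000, DF = 0.705503, PV = 14.462815
  t = 5.5000: CF_t = 20.500000, DF = 0.681316, PV = 13.966987
  t = 6.0000: CF_t = 20.500000, DF = 0.657959, PV = 13.488157
  t = 6.5000: CF_t = 20.500000, DF = 0.635402, PV = 13.025743
  t = 7.0000: CF_t = 20.500000, DF = 0.613619, PV = 12.579182
  t = 7.5000: CF_t = 20.500000, DF = 0.592582, PV = 12.147931
  t = 8.0000: CF_t = 20.500000, DF = 0.572267, PV = 11.731464
  t = 8.5000: CF_t = 20.500000, DF = 0.552648, PV = 11.329275
  t = 9.0000: CF_t = 20.500000, DF = 0.533701, PV = 10.940874
  t = 9.5000: CF_t = 20.500000, DF = 0.515404, PV = 10.565788
  t = 10.0000: CF_t = 1020.500000, DF = 0.497735, PV = 507.938281
Price P = sum_t PV_t = 787.775233
Macaulay numerator sum_t t * PV_t:
  t * PV_t at t = 0.5000: 9.898600
  t * PV_t at t = 1.0000: 19.118493
  t * PV_t at t = 1.5000: 27.694582
  t * PV_t at t = 2.0000: 35.660173
  t * PV_t at t = 2.5000: 43.047046
  t * PV_t at t = 3.0000: 49.885519
  t * PV_t at t = 3.5000: 56.204512
  t * PV_t at t = 4.0000: 62.031606
  t * PV_t at t = 4.5000: 67.393102
  t * PV_t at t = 5.0000: 72.314075
  t * PV_t at t = 5.5000: 76.818428
  t * PV_t at t = 6.0000: 80.928944
  t * PV_t at t = 6.5000: 84.667332
  t * PV_t at t = 7.0000: 88.054277
  t * PV_t at t = 7.5000: 91.109482
  t * PV_t at t = 8.0000: 93.851711
  t * PV_t at t = 8.5000: 96.298835
  t * PV_t at t = 9.0000: 98.467863
  t * PV_t at t = 9.5000: 100.374988
  t * PV_t at t = 10.0000: 5079.382805
Macaulay duration D = (sum_t t * PV_t) / P = 6333.202372 / 787.775233 = 8.039352


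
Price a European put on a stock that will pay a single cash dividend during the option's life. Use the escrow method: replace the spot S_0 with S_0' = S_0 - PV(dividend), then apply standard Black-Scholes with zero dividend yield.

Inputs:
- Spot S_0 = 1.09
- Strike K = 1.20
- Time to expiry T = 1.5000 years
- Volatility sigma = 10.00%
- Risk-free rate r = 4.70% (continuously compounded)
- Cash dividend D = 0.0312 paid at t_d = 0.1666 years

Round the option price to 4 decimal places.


PV(D) = D * exp(-r * t_d) = 0.0312 * 0.99220038 = 0.03095665
S_0' = S_0 - PV(D) = 1.0900 - 0.03095665 = 1.05904335
d1 = (ln(S_0'/K) + (r + sigma^2/2)*T) / (sigma*sqrt(T)) = -0.38339052
d2 = d1 - sigma*sqrt(T) = -0.50586501
exp(-rT) = 0.93192774
N(-d1) = 0.64928489; N(-d2) = 0.69352429
P = K * exp(-rT) * N(-d2) - S_0' * N(-d1) = 1.2000 * 0.93192774 * 0.69352429 - 1.05904335 * 0.64928489 = 0.0880

Answer: Price = 0.0880


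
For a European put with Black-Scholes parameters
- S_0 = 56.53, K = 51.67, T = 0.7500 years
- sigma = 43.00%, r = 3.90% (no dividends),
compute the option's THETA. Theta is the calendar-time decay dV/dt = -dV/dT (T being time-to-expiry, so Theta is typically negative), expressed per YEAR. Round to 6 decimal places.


d1 = 0.5061391576; d2 = 0.1337482340
phi(d1) = 0.3509796773; exp(-qT) = 1.0000000000; exp(-rT) = 0.9711736407
Theta = -S*exp(-qT)*phi(d1)*sigma/(2*sqrt(T)) + r*K*exp(-rT)*N(-d2) - q*S*exp(-qT)*N(-d1)
N(-d1) = 0.3063794816; N(-d2) = 0.4468008313; sqrt(T) = 0.8660254038
Term 1 = -56.5300 * 1.0000000000 * 0.3509796773 * 0.4300 / (2 * 0.8660254038) = -4.9257093732
Term 2 = 0.0390 * 51.6700 * 0.9711736407 * 0.4468008313 = 0.8744076076
Term 3 = 0 (no dividend yield, q = 0)
Theta = -4.9257093732 + (0.8744076076) + (0.0000000000) = -4.051302

Answer: Theta = -4.051302


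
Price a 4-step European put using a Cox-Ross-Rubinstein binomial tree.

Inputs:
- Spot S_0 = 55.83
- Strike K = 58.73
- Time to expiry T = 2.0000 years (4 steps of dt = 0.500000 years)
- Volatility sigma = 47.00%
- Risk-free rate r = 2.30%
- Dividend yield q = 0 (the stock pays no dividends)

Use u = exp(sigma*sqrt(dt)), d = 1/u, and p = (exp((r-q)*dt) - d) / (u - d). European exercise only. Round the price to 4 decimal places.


dt = T/N = 0.500000
u = exp(sigma*sqrt(dt)) = 1.394227; d = 1/u = 0.717243
p = (exp((r-q)*dt) - d) / (u - d) = 0.434756
Discount per step: exp(-r*dt) = 0.988566
Stock lattice S(k, i) with i counting down-moves:
  k=0: S(0,0) = 55.8300
  k=1: S(1,0) = 77.8397; S(1,1) = 40.0437
  k=2: S(2,0) = 108.5262; S(2,1) = 55.8300; S(2,2) = 28.7211
  k=3: S(3,0) = 151.3102; S(3,1) = 77.8397; S(3,2) = 40.0437; S(3,3) = 20.6000
  k=4: S(4,0) = 210.9608; S(4,1) = 108.5262; S(4,2) = 55.8300; S(4,3) = 28.7211; S(4,4) = 14.7752
Terminal payoffs V(N, i) = max(K - S_T, 0):
  V(4,0) = 0.000000; V(4,1) = 0.000000; V(4,2) = 2.900000; V(4,3) = 30.008930; V(4,4) = 43.954792
Backward induction: V(k, i) = exp(-r*dt) * [p * V(k+1, i) + (1-p) * V(k+1, i+1)].
  V(3,0) = exp(-r*dt) * [p*0.000000 + (1-p)*0.000000] = 0.000000
  V(3,1) = exp(-r*dt) * [p*0.000000 + (1-p)*2.900000] = 1.620463
  V(3,2) = exp(-r*dt) * [p*2.900000 + (1-p)*30.008930] = 18.014781
  V(3,3) = exp(-r*dt) * [p*30.008930 + (1-p)*43.954792] = 37.458479
  V(2,0) = exp(-r*dt) * [p*0.000000 + (1-p)*1.620463] = 0.905483
  V(2,1) = exp(-r*dt) * [p*1.620463 + (1-p)*18.014781] = 10.762759
  V(2,2) = exp(-r*dt) * [p*18.014781 + (1-p)*37.458479] = 28.673556
  V(1,0) = exp(-r*dt) * [p*0.905483 + (1-p)*10.762759] = 6.403183
  V(1,1) = exp(-r*dt) * [p*10.762759 + (1-p)*28.673556] = 20.647899
  V(0,0) = exp(-r*dt) * [p*6.403183 + (1-p)*20.647899] = 14.289637

Answer: Price = V(0,0) = 14.2896


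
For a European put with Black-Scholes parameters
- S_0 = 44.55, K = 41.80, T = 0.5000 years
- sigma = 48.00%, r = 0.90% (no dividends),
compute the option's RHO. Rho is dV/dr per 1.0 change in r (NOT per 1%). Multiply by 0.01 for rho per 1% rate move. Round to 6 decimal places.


Answer: Rho = -10.143508

Derivation:
d1 = 0.3706883981; d2 = 0.0312771431
phi(d1) = 0.3724533524; exp(-qT) = 1.0000000000; exp(-rT) = 0.9955101098
N(-d2) = 0.4875242593
Rho = -K*T*exp(-rT)*N(-d2) = -41.8000 * 0.5000 * 0.9955101098 * 0.4875242593 = -10.143508


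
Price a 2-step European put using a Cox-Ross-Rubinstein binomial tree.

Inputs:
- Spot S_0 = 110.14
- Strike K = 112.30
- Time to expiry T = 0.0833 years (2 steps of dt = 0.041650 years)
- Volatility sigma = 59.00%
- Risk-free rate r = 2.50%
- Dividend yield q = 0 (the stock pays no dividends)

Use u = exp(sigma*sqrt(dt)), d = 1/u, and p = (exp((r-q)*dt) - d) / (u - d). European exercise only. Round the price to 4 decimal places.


Answer: Price = V(0,0) = 8.1727

Derivation:
dt = T/N = 0.041650
u = exp(sigma*sqrt(dt)) = 1.127958; d = 1/u = 0.886558
p = (exp((r-q)*dt) - d) / (u - d) = 0.474250
Discount per step: exp(-r*dt) = 0.998959
Stock lattice S(k, i) with i counting down-moves:
  k=0: S(0,0) = 110.1400
  k=1: S(1,0) = 124.2333; S(1,1) = 97.6455
  k=2: S(2,0) = 140.1300; S(2,1) = 110.1400; S(2,2) = 86.5683
Terminal payoffs V(N, i) = max(K - S_T, 0):
  V(2,0) = 0.000000; V(2,1) = 2.160000; V(2,2) = 25.731676
Backward induction: V(k, i) = exp(-r*dt) * [p * V(k+1, i) + (1-p) * V(k+1, i+1)].
  V(1,0) = exp(-r*dt) * [p*0.000000 + (1-p)*2.160000] = 1.134439
  V(1,1) = exp(-r*dt) * [p*2.160000 + (1-p)*25.731676] = 14.537672
  V(0,0) = exp(-r*dt) * [p*1.134439 + (1-p)*14.537672] = 8.172679


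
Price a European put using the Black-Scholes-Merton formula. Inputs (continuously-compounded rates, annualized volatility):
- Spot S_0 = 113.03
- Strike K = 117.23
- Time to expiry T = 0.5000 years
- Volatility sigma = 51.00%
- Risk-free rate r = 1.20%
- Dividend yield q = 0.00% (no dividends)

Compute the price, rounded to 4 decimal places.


d1 = (ln(S/K) + (r - q + 0.5*sigma^2) * T) / (sigma * sqrt(T)) = 0.09577956
d2 = d1 - sigma * sqrt(T) = -0.26484490
exp(-rT) = 0.99401796; exp(-qT) = 1.00000000
P = K * exp(-rT) * N(-d2) - S_0 * exp(-qT) * N(-d1)
N(-d1) = 0.46184782; N(-d2) = 0.60443552
P = 117.2300 * 0.99401796 * 0.60443552 - 113.0300 * 1.00000000 * 0.46184782 = 18.2314

Answer: Price = 18.2314
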